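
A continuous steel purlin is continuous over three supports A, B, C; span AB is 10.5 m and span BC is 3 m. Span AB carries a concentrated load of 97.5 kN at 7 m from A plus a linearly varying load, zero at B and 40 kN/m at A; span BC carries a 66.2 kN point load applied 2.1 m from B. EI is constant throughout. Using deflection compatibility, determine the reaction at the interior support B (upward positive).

R_B = 306.4 kN

Insert a hinge at B; M_B is the redundant, and each span becomes simply supported.
End slopes at the hinge B, treating each span as simply supported:
  span AB: point load 97.5 at a = 7: Pab(L + a)/(6LEI) = 663.5/EI
  span AB: triangular load, peak 40: 7w₀L³/(360EI) = 900.4/EI
  span BC: point load 66.2 at a = 2.1: Pab(L + b)/(6LEI) = 27.11/EI
  relative rotation θ_0 = (1564 + 27.11)/EI = 1591/EI
A unit hogging moment at B produces rotation L₁/(3EI) + L₂/(3EI) = 4.5/EI.
Compatibility: M_B·(L₁+L₂)/(3EI) = θ_0, giving M_B = 353.6 kN·m (hogging).
Span AB, ΣM about A with M_B applied at B: R_B^{AB}·10.5 = 1418 + 353.6, so R_B^{AB} = 168.7 kN and R_A = 307.5 − 168.7 = 138.8 kN.
Span BC, ΣM about C: R_B^{BC}·3 = 59.58 + 353.6, so R_B^{BC} = 137.7 kN and R_C = 66.2 − 137.7 = -71.51 kN.
R_B = 168.7 + 137.7 = 306.4 kN.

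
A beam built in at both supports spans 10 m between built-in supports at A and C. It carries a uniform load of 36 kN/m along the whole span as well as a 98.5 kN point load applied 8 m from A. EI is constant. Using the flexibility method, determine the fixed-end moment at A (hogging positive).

M_A = 331.5 kN·m

Release both end moments; the primary structure is a simply-supported span AC with redundants M_A and M_C.
On the primary (simply-supported) span, the end slopes from the loading are:
  at A: UDL 36: wL³/(24EI) = 1500/EI
  at C: UDL 36: wL³/(24EI) = 1500/EI
  at A: point load 98.5 at a = 8: Pab(L + b)/(6LEI) = 315.2/EI
  at C: point load 98.5 at a = 8: Pab(L + a)/(6LEI) = 472.8/EI
  θ_A0 = 1815/EI,  θ_C0 = 1973/EI
Flexibility coefficients: a unit moment at one end gives L/(3EI) there and L/(6EI) at the far end, so f₁₁ = f₂₂ = 3.333/EI and f₁₂ = f₂₁ = 1.667/EI.
Compatibility — zero rotation at each built-in end:
  3.333 M_A + 1.667 M_C = 1815
  1.667 M_A + 3.333 M_C = 1973
Solving the pair gives M_A = 331.5 kN·m and M_C = 426.1 kN·m (hogging).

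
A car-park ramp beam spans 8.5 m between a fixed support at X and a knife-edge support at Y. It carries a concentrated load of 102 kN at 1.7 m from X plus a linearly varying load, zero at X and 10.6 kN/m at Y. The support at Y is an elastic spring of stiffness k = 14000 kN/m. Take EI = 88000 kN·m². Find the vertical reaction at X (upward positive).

R_X = 117.5 kN

Remove the prop at Y; the released (primary) structure is a cantilever built in at X.
Downward deflection at the released point Y due to the loads:
  point load 102 at a = 1.7: Pa²(3L − a)/(6EI) = 1169/EI
  triangular load, peak 10.6 at the free end: 11w₀L⁴/(120EI) = 5072/EI
  δ_0 = 6241/EI
Tip deflection under a unit load at Y: L³/(3EI) = 204.7/EI.
With EI = 88000 kN·m²: δ_0 = 0.070926 m and δ_{YY} = 0.002326 m/kN.
Compatibility — the spring shortens by R_Y/k under the reaction it provides: δ_0 − R_Y·δ_{YY} = R_Y/k. With 1/k = 0.000071 m/kN, R_Y = δ_0 / (δ_{YY} + 1/k) = 0.070926 / (0.002326 + 0.000071) = 29.58 kN.
Vertical equilibrium: R_X = ΣP − R_Y = 147.1 − 29.58 = 117.5 kN.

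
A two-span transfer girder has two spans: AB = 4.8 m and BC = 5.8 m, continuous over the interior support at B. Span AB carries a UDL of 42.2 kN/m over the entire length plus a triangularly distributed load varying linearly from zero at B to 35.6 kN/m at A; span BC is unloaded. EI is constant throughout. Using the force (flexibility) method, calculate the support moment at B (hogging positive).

M_B = 76.7 kN·m

Take M_B as the redundant. Released structure: two simple spans AB and BC with a hinge at B.
End slopes at the hinge B, treating each span as simply supported:
  span AB: UDL 42.2: wL³/(24EI) = 194.5/EI
  span AB: triangular load, peak 35.6: 7w₀L³/(360EI) = 76.55/EI
  relative rotation θ_0 = (271 + 0)/EI = 271/EI
A unit hogging moment at B produces rotation L₁/(3EI) + L₂/(3EI) = 3.533/EI.
Compatibility: M_B·(L₁+L₂)/(3EI) = θ_0, giving M_B = 76.7 kN·m (hogging).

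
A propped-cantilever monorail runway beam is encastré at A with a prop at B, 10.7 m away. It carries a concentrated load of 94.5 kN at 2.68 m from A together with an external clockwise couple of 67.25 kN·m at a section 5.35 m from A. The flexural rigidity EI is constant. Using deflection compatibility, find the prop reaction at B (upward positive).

Choose R_B as the redundant. The primary structure is the cantilever fixed at A.
Downward deflection at the released point B due to the loads:
  point load 94.5 at a = 2.68: Pa²(3L − a)/(6EI) = 3328/EI
  clockwise couple 67.25 at a = 5.35: M₀a(2L − a)/(2EI) = 2887/EI
  δ_0 = 6215/EI
Tip deflection under a unit load at B: L³/(3EI) = 408.3/EI.
Compatibility at B: δ_0 − R_B·δ_{BB} = 0, so R_B = 6215/408.3 = 15.22 kN.

R_B = 15.22 kN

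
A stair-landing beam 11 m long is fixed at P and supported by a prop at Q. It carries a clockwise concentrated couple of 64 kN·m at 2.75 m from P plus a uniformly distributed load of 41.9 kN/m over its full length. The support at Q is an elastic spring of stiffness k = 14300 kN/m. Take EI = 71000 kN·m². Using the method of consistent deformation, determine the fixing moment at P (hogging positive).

M_P = 677.2 kN·m

Release the roller at Q. Primary structure: cantilever fixed at P.
Primary-structure tip deflection at Q by superposition:
  clockwise couple 64 at a = 2.75: M₀a(2L − a)/(2EI) = 1694/EI
  UDL 41.9: wL⁴/(8EI) = 76682/EI
  δ_0 = 78376/EI
Flexibility coefficient — unit upward force at Q: δ_{QQ} = L³/(3EI) = 443.7/EI.
With EI = 71000 kN·m²: δ_0 = 1.1039 m and δ_{QQ} = 0.006249 m/kN.
Compatibility — the spring shortens by R_Q/k under the reaction it provides: δ_0 − R_Q·δ_{QQ} = R_Q/k. With 1/k = 0.00007 m/kN, R_Q = δ_0 / (δ_{QQ} + 1/k) = 1.1039 / (0.006249 + 0.00007) = 174.7 kN.
Moment equilibrium about P: M_P = Σ(load moments about P) − R_Q·L = 2599 − 174.7×11 = 677.2 kN·m.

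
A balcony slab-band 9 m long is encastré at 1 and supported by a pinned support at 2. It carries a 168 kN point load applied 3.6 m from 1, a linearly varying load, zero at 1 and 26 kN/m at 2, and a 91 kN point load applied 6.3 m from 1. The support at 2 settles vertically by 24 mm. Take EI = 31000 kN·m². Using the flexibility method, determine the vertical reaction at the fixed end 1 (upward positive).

R_1 = 228.5 kN

Take the reaction at 2 as the redundant and release it; the primary structure is a cantilever fixed at 1.
Downward deflection at the released point 2 due to the loads:
  point load 168 at a = 3.6: Pa²(3L − a)/(6EI) = 8491/EI
  triangular load, peak 26 at the free end: 11w₀L⁴/(120EI) = 15637/EI
  point load 91 at a = 6.3: Pa²(3L − a)/(6EI) = 12461/EI
  δ_0 = 36589/EI
Tip deflection under a unit load at 2: L³/(3EI) = 243/EI.
With EI = 31000 kN·m²: δ_0 = 1.1803 m and δ_{22} = 0.007839 m/kN.
Compatibility — the beam at 2 must follow the support down by 0.024 m: δ_0 − R_2·δ_{22} = 0.024, so R_2 = (1.1803 − 0.024)/0.007839 = 147.5 kN.
Vertical equilibrium: R_1 = ΣP − R_2 = 376 − 147.5 = 228.5 kN.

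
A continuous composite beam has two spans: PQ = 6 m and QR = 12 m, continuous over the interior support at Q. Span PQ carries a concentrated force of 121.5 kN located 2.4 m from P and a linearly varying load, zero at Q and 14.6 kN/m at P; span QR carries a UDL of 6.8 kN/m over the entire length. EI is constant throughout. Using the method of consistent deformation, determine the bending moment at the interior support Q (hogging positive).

M_Q = 132.6 kN·m

Release continuity at Q by inserting a hinge; the redundant is the internal moment M_Q. The primary structure is two simply-supported spans PQ and QR.
Discontinuity in slope at Q on the released structure — sum the simple-span end rotations:
  span PQ: point load 121.5 at a = 2.4: Pab(L + a)/(6LEI) = 244.9/EI
  span PQ: triangular load, peak 14.6: 7w₀L³/(360EI) = 61.32/EI
  span QR: UDL 6.8: wL³/(24EI) = 489.6/EI
  relative rotation θ_0 = (306.3 + 489.6)/EI = 795.9/EI
A unit hogging moment at Q produces rotation L₁/(3EI) + L₂/(3EI) = 6/EI.
Compatibility: M_Q·(L₁+L₂)/(3EI) = θ_0, giving M_Q = 132.6 kN·m (hogging).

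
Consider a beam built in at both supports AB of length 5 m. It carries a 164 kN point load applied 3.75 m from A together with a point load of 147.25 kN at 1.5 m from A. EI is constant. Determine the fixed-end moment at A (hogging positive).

M_A = 146.7 kN·m

Take the two fixed-end moments M_A, M_B as redundants; the released structure is the simple span AB.
End rotations of the released simple span under the applied load (×1/EI):
  at A: point load 164 at a = 3.75: Pab(L + b)/(6LEI) = 160.2/EI
  at B: point load 164 at a = 3.75: Pab(L + a)/(6LEI) = 224.2/EI
  at A: point load 147.25 at a = 1.5: Pab(L + b)/(6LEI) = 219/EI
  at B: point load 147.25 at a = 1.5: Pab(L + a)/(6LEI) = 167.5/EI
  θ_A0 = 379.2/EI,  θ_B0 = 391.7/EI
Flexibility coefficients: a unit moment at one end gives L/(3EI) there and L/(6EI) at the far end, so f₁₁ = f₂₂ = 1.667/EI and f₁₂ = f₂₁ = 0.8333/EI.
Compatibility — zero rotation at each built-in end:
  1.667 M_A + 0.8333 M_B = 379.2
  0.8333 M_A + 1.667 M_B = 391.7
Solving the pair gives M_A = 146.7 kN·m and M_B = 161.7 kN·m (hogging).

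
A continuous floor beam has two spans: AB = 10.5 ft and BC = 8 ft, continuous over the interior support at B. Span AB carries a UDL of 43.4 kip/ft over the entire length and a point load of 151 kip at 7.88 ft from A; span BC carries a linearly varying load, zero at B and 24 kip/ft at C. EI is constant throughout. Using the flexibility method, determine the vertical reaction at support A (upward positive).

Insert a hinge at B; M_B is the redundant, and each span becomes simply supported.
End slopes at the hinge B, treating each span as simply supported:
  span AB: UDL 43.4: wL³/(24EI) = 2093/EI
  span AB: point load 151 at a = 7.88: Pab(L + a)/(6LEI) = 909.5/EI
  span BC: triangular load, peak 24: 7w₀L³/(360EI) = 238.9/EI
  relative rotation θ_0 = (3003 + 238.9)/EI = 3242/EI
A unit hogging moment at B produces rotation L₁/(3EI) + L₂/(3EI) = 6.167/EI.
Slope continuity at B: θ_0 = M_B·6.167/EI, so M_B = 3242/6.167 = 525.7 kip·ft (hogging).
Span AB, ΣM about A with M_B applied at B: R_B^{AB}·10.5 = 3582 + 525.7, so R_B^{AB} = 391.2 kip and R_A = 606.7 − 391.2 = 215.5 kip.

R_A = 215.5 kip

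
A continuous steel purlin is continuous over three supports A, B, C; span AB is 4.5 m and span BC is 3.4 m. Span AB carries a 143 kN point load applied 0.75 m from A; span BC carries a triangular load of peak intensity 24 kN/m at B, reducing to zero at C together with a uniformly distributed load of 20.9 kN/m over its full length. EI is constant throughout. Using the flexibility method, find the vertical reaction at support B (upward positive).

R_B = 112.7 kN

Insert a hinge at B; M_B is the redundant, and each span becomes simply supported.
Discontinuity in slope at B on the released structure — sum the simple-span end rotations:
  span AB: point load 143 at a = 0.75: Pab(L + a)/(6LEI) = 78.2/EI
  span BC: triangular load, peak 24: w₀L³/(45EI) = 20.96/EI
  span BC: UDL 20.9: wL³/(24EI) = 34.23/EI
  relative rotation θ_0 = (78.2 + 55.19)/EI = 133.4/EI
A unit hogging moment at B produces rotation L₁/(3EI) + L₂/(3EI) = 2.633/EI.
Slope continuity at B: θ_0 = M_B·2.633/EI, so M_B = 133.4/2.633 = 50.66 kN·m (hogging).
Span AB, ΣM about A with M_B applied at B: R_B^{AB}·4.5 = 107.2 + 50.66, so R_B^{AB} = 35.09 kN and R_A = 143 − 35.09 = 107.9 kN.
Span BC, ΣM about C: R_B^{BC}·3.4 = 213.3 + 50.66, so R_B^{BC} = 77.63 kN and R_C = 111.9 − 77.63 = 34.23 kN.
R_B = 35.09 + 77.63 = 112.7 kN.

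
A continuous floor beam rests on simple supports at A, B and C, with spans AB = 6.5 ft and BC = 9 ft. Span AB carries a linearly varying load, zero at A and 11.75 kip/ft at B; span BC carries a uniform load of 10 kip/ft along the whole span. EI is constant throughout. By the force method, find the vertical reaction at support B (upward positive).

Release continuity at B by inserting a hinge; the redundant is the internal moment M_B. The primary structure is two simply-supported spans AB and BC.
Rotations at B on the released spans (each span's end-slope, ×1/EI):
  span AB: triangular load, peak 11.75: w₀L³/(45EI) = 71.71/EI
  span BC: UDL 10: wL³/(24EI) = 303.8/EI
  relative rotation θ_0 = (71.71 + 303.8)/EI = 375.5/EI
A unit hogging moment at B produces rotation L₁/(3EI) + L₂/(3EI) = 5.167/EI.
Compatibility: M_B·(L₁+L₂)/(3EI) = θ_0, giving M_B = 72.67 kip·ft (hogging).
Span AB, ΣM about A with M_B applied at B: R_B^{AB}·6.5 = 165.5 + 72.67, so R_B^{AB} = 36.64 kip and R_A = 38.19 − 36.64 = 1.549 kip.
Span BC, ΣM about C: R_B^{BC}·9 = 405 + 72.67, so R_B^{BC} = 53.07 kip and R_C = 90 − 53.07 = 36.93 kip.
R_B = 36.64 + 53.07 = 89.71 kip.

R_B = 89.71 kip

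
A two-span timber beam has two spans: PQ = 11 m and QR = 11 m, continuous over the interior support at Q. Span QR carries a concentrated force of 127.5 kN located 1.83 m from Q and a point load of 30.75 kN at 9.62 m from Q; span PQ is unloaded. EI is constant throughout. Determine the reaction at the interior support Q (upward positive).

Take M_Q as the redundant. Released structure: two simple spans PQ and QR with a hinge at Q.
Discontinuity in slope at Q on the released structure — sum the simple-span end rotations:
  span QR: point load 127.5 at a = 1.83: Pab(L + b)/(6LEI) = 653.9/EI
  span QR: point load 30.75 at a = 9.62: Pab(L + b)/(6LEI) = 76.57/EI
  relative rotation θ_0 = (0 + 730.4)/EI = 730.4/EI
A unit hogging moment at Q produces rotation L₁/(3EI) + L₂/(3EI) = 7.333/EI.
Slope continuity at Q: θ_0 = M_Q·7.333/EI, so M_Q = 730.4/7.333 = 99.61 kN·m (hogging).
Span PQ, ΣM about P with M_Q applied at Q: R_Q^{PQ}·11 = 0 + 99.61, so R_Q^{PQ} = 9.055 kN and R_P = 0 − 9.055 = -9.055 kN.
Span QR, ΣM about R: R_Q^{QR}·11 = 1212 + 99.61, so R_Q^{QR} = 119.2 kN and R_R = 158.2 − 119.2 = 39.05 kN.
R_Q = 9.055 + 119.2 = 128.3 kN.

R_Q = 128.3 kN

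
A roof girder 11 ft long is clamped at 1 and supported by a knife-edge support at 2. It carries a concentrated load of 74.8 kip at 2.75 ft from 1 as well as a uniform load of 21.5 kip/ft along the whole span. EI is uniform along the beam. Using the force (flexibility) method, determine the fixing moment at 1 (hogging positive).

M_1 = 460.2 kip·ft

Remove the prop at 2; the released (primary) structure is a cantilever built in at 1.
Downward deflection at the released point 2 due to the loads:
  point load 74.8 at a = 2.75: Pa²(3L − a)/(6EI) = 2852/EI
  UDL 21.5: wL⁴/(8EI) = 39348/EI
  δ_0 = 42200/EI
Flexibility coefficient — unit upward force at 2: δ_{22} = L³/(3EI) = 443.7/EI.
Compatibility at 2: δ_0 − R_2·δ_{22} = 0, so R_2 = 42200/443.7 = 95.12 kip.
Moment equilibrium about 1: M_1 = Σ(load moments about 1) − R_2·L = 1506 − 95.12×11 = 460.2 kip·ft.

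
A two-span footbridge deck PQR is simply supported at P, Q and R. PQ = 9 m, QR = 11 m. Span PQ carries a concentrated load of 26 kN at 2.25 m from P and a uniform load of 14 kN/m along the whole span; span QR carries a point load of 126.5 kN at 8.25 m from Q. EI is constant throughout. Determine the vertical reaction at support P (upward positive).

R_P = 64.08 kN

Take M_Q as the redundant. Released structure: two simple spans PQ and QR with a hinge at Q.
End slopes at the hinge Q, treating each span as simply supported:
  span PQ: point load 26 at a = 2.25: Pab(L + a)/(6LEI) = 82.27/EI
  span PQ: UDL 14: wL³/(24EI) = 425.2/EI
  span QR: point load 126.5 at a = 8.25: Pab(L + b)/(6LEI) = 597.9/EI
  relative rotation θ_0 = (507.5 + 597.9)/EI = 1105/EI
A unit hogging moment at Q produces rotation L₁/(3EI) + L₂/(3EI) = 6.667/EI.
Slope continuity at Q: θ_0 = M_Q·6.667/EI, so M_Q = 1105/6.667 = 165.8 kN·m (hogging).
Span PQ, ΣM about P with M_Q applied at Q: R_Q^{PQ}·9 = 625.5 + 165.8, so R_Q^{PQ} = 87.92 kN and R_P = 152 − 87.92 = 64.08 kN.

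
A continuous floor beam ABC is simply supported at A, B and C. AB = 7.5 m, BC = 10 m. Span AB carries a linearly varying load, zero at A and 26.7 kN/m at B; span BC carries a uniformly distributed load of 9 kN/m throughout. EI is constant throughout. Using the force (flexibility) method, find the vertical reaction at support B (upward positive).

Insert a hinge at B; M_B is the redundant, and each span becomes simply supported.
Discontinuity in slope at B on the released structure — sum the simple-span end rotations:
  span AB: triangular load, peak 26.7: w₀L³/(45EI) = 250.3/EI
  span BC: UDL 9: wL³/(24EI) = 375/EI
  relative rotation θ_0 = (250.3 + 375)/EI = 625.3/EI
A unit hogging moment at B produces rotation L₁/(3EI) + L₂/(3EI) = 5.833/EI.
Slope continuity at B: θ_0 = M_B·5.833/EI, so M_B = 625.3/5.833 = 107.2 kN·m (hogging).
Span AB, ΣM about A with M_B applied at B: R_B^{AB}·7.5 = 500.6 + 107.2, so R_B^{AB} = 81.04 kN and R_A = 100.1 − 81.04 = 19.08 kN.
Span BC, ΣM about C: R_B^{BC}·10 = 450 + 107.2, so R_B^{BC} = 55.72 kN and R_C = 90 − 55.72 = 34.28 kN.
R_B = 81.04 + 55.72 = 136.8 kN.

R_B = 136.8 kN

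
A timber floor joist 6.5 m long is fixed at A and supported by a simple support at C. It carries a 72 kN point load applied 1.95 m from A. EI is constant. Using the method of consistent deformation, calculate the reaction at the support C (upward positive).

R_C = 8.748 kN

Take the reaction at C as the redundant and release it; the primary structure is a cantilever fixed at A.
Free-end deflection of the primary structure under the applied loading (downward +):
  point load 72 at a = 1.95: Pa²(3L − a)/(6EI) = 800.8/EI
Flexibility coefficient — unit upward force at C: δ_{CC} = L³/(3EI) = 91.54/EI.
The prop prevents deflection at C: R_C = δ_0/δ_{CC} = 800.8/91.54 = 8.748 kN.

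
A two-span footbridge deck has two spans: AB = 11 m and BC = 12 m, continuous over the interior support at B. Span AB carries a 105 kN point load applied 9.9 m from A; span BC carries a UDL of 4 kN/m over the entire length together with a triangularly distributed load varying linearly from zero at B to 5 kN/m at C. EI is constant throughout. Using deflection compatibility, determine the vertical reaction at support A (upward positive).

R_A = 0.7993 kN

Take M_B as the redundant. Released structure: two simple spans AB and BC with a hinge at B.
Discontinuity in slope at B on the released structure — sum the simple-span end rotations:
  span AB: point load 105 at a = 9.9: Pab(L + a)/(6LEI) = 362.1/EI
  span BC: UDL 4: wL³/(24EI) = 288/EI
  span BC: triangular load, peak 5: 7w₀L³/(360EI) = 168/EI
  relative rotation θ_0 = (362.1 + 456)/EI = 818.1/EI
A unit hogging moment at B produces rotation L₁/(3EI) + L₂/(3EI) = 7.667/EI.
Compatibility: M_B·(L₁+L₂)/(3EI) = θ_0, giving M_B = 106.7 kN·m (hogging).
Span AB, ΣM about A with M_B applied at B: R_B^{AB}·11 = 1040 + 106.7, so R_B^{AB} = 104.2 kN and R_A = 105 − 104.2 = 0.7993 kN.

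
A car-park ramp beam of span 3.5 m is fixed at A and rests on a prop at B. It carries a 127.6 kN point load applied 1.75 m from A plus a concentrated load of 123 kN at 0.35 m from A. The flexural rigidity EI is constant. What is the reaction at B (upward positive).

R_B = 41.66 kN

Take the reaction at B as the redundant and release it; the primary structure is a cantilever fixed at A.
Downward deflection at the released point B due to the loads:
  point load 127.6 at a = 1.75: Pa²(3L − a)/(6EI) = 569.9/EI
  point load 123 at a = 0.35: Pa²(3L − a)/(6EI) = 25.49/EI
  δ_0 = 595.4/EI
Flexibility coefficient — unit upward force at B: δ_{BB} = L³/(3EI) = 14.29/EI.
The prop prevents deflection at B: R_B = δ_0/δ_{BB} = 595.4/14.29 = 41.66 kN.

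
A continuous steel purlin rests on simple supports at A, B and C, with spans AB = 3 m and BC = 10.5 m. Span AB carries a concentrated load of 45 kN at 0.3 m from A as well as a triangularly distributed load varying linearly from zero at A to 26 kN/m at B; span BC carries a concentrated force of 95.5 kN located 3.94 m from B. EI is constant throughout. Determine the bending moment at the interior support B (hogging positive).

M_B = 153.5 kN·m

Take M_B as the redundant. Released structure: two simple spans AB and BC with a hinge at B.
End slopes at the hinge B, treating each span as simply supported:
  span AB: point load 45 at a = 0.3: Pab(L + a)/(6LEI) = 6.683/EI
  span AB: triangular load, peak 26: w₀L³/(45EI) = 15.6/EI
  span BC: point load 95.5 at a = 3.94: Pab(L + b)/(6LEI) = 668.4/EI
  relative rotation θ_0 = (22.28 + 668.4)/EI = 690.7/EI
A unit hogging moment at B produces rotation L₁/(3EI) + L₂/(3EI) = 4.5/EI.
Slope continuity at B: θ_0 = M_B·4.5/EI, so M_B = 690.7/4.5 = 153.5 kN·m (hogging).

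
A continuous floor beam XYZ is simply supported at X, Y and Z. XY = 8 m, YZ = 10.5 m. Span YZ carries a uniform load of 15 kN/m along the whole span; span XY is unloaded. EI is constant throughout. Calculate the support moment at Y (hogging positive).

M_Y = 117.3 kN·m

Take M_Y as the redundant. Released structure: two simple spans XY and YZ with a hinge at Y.
Discontinuity in slope at Y on the released structure — sum the simple-span end rotations:
  span YZ: UDL 15: wL³/(24EI) = 723.5/EI
  relative rotation θ_0 = (0 + 723.5)/EI = 723.5/EI
A unit hogging moment at Y produces rotation L₁/(3EI) + L₂/(3EI) = 6.167/EI.
Slope continuity at Y: θ_0 = M_Y·6.167/EI, so M_Y = 723.5/6.167 = 117.3 kN·m (hogging).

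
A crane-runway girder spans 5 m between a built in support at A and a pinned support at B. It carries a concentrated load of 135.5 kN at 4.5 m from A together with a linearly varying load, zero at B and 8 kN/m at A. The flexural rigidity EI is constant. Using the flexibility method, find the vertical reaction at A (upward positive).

Take the reaction at B as the redundant and release it; the primary structure is a cantilever fixed at A.
Deflection at B on the released cantilever, summing each load's contribution:
  point load 135.5 at a = 4.5: Pa²(3L − a)/(6EI) = 4802/EI
  triangular load, peak 8 at the fixed end: w₀L⁴/(30EI) = 166.7/EI
  δ_0 = 4968/EI
Tip deflection under a unit load at B: L³/(3EI) = 41.67/EI.
Compatibility at B: δ_0 − R_B·δ_{BB} = 0, so R_B = 4968/41.67 = 119.2 kN.
Vertical equilibrium: R_A = ΣP − R_B = 155.5 − 119.2 = 36.26 kN.

R_A = 36.26 kN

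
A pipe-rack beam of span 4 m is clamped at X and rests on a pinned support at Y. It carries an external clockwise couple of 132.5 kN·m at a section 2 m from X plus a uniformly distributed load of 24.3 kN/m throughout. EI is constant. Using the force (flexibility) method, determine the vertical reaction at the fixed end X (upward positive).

R_X = 23.48 kN

Choose R_Y as the redundant. The primary structure is the cantilever fixed at X.
Primary-structure tip deflection at Y by superposition:
  clockwise couple 132.5 at a = 2: M₀a(2L − a)/(2EI) = 795/EI
  UDL 24.3: wL⁴/(8EI) = 777.6/EI
  δ_0 = 1573/EI
Tip deflection under a unit load at Y: L³/(3EI) = 21.33/EI.
Compatibility at Y: δ_0 − R_Y·δ_{YY} = 0, so R_Y = 1573/21.33 = 73.72 kN.
Vertical equilibrium: R_X = ΣP − R_Y = 97.2 − 73.72 = 23.48 kN.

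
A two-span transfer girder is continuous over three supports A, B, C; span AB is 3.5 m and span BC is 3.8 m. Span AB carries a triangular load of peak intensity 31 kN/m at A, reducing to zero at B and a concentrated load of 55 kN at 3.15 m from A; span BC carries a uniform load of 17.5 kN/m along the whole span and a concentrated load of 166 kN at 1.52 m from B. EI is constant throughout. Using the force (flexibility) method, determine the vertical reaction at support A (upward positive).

R_A = 13.67 kN

Take M_B as the redundant. Released structure: two simple spans AB and BC with a hinge at B.
Rotations at B on the released spans (each span's end-slope, ×1/EI):
  span AB: triangular load, peak 31: 7w₀L³/(360EI) = 25.84/EI
  span AB: point load 55 at a = 3.15: Pab(L + a)/(6LEI) = 19.2/EI
  span BC: UDL 17.5: wL³/(24EI) = 40.01/EI
  span BC: point load 166 at a = 1.52: Pab(L + b)/(6LEI) = 153.4/EI
  relative rotation θ_0 = (45.05 + 193.4)/EI = 238.5/EI
A unit hogging moment at B produces rotation L₁/(3EI) + L₂/(3EI) = 2.433/EI.
Compatibility: M_B·(L₁+L₂)/(3EI) = θ_0, giving M_B = 98 kN·m (hogging).
Span AB, ΣM about A with M_B applied at B: R_B^{AB}·3.5 = 236.5 + 98, so R_B^{AB} = 95.58 kN and R_A = 109.2 − 95.58 = 13.67 kN.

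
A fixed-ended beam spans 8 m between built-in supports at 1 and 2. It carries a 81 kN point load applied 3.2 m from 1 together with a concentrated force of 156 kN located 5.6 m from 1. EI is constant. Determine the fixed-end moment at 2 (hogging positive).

M_2 = 245.7 kN·m

Release both end moments; the primary structure is a simply-supported span 12 with redundants M_1 and M_2.
Simple-span end rotations at 1 and 2 under the given loads:
  at 1: point load 81 at a = 3.2: Pab(L + b)/(6LEI) = 331.8/EI
  at 2: point load 81 at a = 3.2: Pab(L + a)/(6LEI) = 290.3/EI
  at 1: point load 156 at a = 5.6: Pab(L + b)/(6LEI) = 454.3/EI
  at 2: point load 156 at a = 5.6: Pab(L + a)/(6LEI) = 594/EI
  θ_10 = 786/EI,  θ_20 = 884.4/EI
Flexibility coefficients: a unit moment at one end gives L/(3EI) there and L/(6EI) at the far end, so f₁₁ = f₂₂ = 2.667/EI and f₁₂ = f₂₁ = 1.333/EI.
Compatibility — zero rotation at each built-in end:
  2.667 M_1 + 1.333 M_2 = 786
  1.333 M_1 + 2.667 M_2 = 884.4
Solving the pair gives M_1 = 171.9 kN·m and M_2 = 245.7 kN·m (hogging).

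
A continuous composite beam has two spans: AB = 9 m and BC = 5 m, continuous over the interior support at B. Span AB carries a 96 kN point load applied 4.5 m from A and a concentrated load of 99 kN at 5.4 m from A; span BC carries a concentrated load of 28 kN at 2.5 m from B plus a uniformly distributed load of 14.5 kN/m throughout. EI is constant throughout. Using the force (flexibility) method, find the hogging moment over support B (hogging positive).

Insert a hinge at B; M_B is the redundant, and each span becomes simply supported.
Discontinuity in slope at B on the released structure — sum the simple-span end rotations:
  span AB: point load 96 at a = 4.5: Pab(L + a)/(6LEI) = 486/EI
  span AB: point load 99 at a = 5.4: Pab(L + a)/(6LEI) = 513.2/EI
  span BC: point load 28 at a = 2.5: Pab(L + b)/(6LEI) = 43.75/EI
  span BC: UDL 14.5: wL³/(24EI) = 75.52/EI
  relative rotation θ_0 = (999.2 + 119.3)/EI = 1118/EI
A unit hogging moment at B produces rotation L₁/(3EI) + L₂/(3EI) = 4.667/EI.
Slope continuity at B: θ_0 = M_B·4.667/EI, so M_B = 1118/4.667 = 239.7 kN·m (hogging).

M_B = 239.7 kN·m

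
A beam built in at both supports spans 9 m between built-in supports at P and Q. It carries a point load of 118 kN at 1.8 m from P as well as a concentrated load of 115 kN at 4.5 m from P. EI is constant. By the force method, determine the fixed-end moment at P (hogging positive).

M_P = 265.3 kN·m

Release both end moments; the primary structure is a simply-supported span PQ with redundants M_P and M_Q.
End rotations of the released simple span under the applied load (×1/EI):
  at P: point load 118 at a = 1.8: Pab(L + b)/(6LEI) = 458.8/EI
  at Q: point load 118 at a = 1.8: Pab(L + a)/(6LEI) = 305.9/EI
  at P: point load 115 at a = 4.5: Pab(L + b)/(6LEI) = 582.2/EI
  at Q: point load 115 at a = 4.5: Pab(L + a)/(6LEI) = 582.2/EI
  θ_P0 = 1041/EI,  θ_Q0 = 888/EI
Flexibility coefficients: a unit moment at one end gives L/(3EI) there and L/(6EI) at the far end, so f₁₁ = f₂₂ = 3/EI and f₁₂ = f₂₁ = 1.5/EI.
Compatibility — zero rotation at each built-in end:
  3 M_P + 1.5 M_Q = 1041
  1.5 M_P + 3 M_Q = 888
Solving the pair gives M_P = 265.3 kN·m and M_Q = 163.4 kN·m (hogging).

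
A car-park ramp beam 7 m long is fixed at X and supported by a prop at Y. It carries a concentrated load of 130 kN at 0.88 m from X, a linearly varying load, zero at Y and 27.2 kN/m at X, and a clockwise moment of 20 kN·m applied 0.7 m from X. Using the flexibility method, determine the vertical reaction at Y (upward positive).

Remove the prop at Y; the released (primary) structure is a cantilever built in at X.
Primary-structure tip deflection at Y by superposition:
  point load 130 at a = 0.88: Pa²(3L − a)/(6EI) = 337.6/EI
  triangular load, peak 27.2 at the fixed end: w₀L⁴/(30EI) = 2177/EI
  clockwise couple 20 at a = 0.7: M₀a(2L − a)/(2EI) = 93.1/EI
  δ_0 = 2608/EI
Flexibility coefficient — unit upward force at Y: δ_{YY} = L³/(3EI) = 114.3/EI.
Compatibility at Y: δ_0 − R_Y·δ_{YY} = 0, so R_Y = 2608/114.3 = 22.81 kN.

R_Y = 22.81 kN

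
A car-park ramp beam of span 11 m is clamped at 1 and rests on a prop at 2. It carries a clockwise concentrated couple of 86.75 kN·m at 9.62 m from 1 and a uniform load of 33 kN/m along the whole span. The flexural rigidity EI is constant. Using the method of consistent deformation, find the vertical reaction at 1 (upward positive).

R_1 = 215.2 kN

Release the roller at 2. Primary structure: cantilever fixed at 1.
Deflection at 2 on the released cantilever, summing each load's contribution:
  clockwise couple 86.75 at a = 9.62: M₀a(2L − a)/(2EI) = 5166/EI
  UDL 33: wL⁴/(8EI) = 60394/EI
  δ_0 = 65560/EI
Flexibility coefficient — unit upward force at 2: δ_{22} = L³/(3EI) = 443.7/EI.
Compatibility at 2: δ_0 − R_2·δ_{22} = 0, so R_2 = 65560/443.7 = 147.8 kN.
Vertical equilibrium: R_1 = ΣP − R_2 = 363 − 147.8 = 215.2 kN.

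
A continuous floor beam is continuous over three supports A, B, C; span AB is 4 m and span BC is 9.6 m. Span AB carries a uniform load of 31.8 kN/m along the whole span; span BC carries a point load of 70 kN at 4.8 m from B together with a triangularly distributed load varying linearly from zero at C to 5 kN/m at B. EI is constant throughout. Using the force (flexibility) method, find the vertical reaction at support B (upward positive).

R_B = 160.4 kN

Take M_B as the redundant. Released structure: two simple spans AB and BC with a hinge at B.
End slopes at the hinge B, treating each span as simply supported:
  span AB: UDL 31.8: wL³/(24EI) = 84.8/EI
  span BC: point load 70 at a = 4.8: Pab(L + b)/(6LEI) = 403.2/EI
  span BC: triangular load, peak 5: w₀L³/(45EI) = 98.3/EI
  relative rotation θ_0 = (84.8 + 501.5)/EI = 586.3/EI
A unit hogging moment at B produces rotation L₁/(3EI) + L₂/(3EI) = 4.533/EI.
Compatibility: M_B·(L₁+L₂)/(3EI) = θ_0, giving M_B = 129.3 kN·m (hogging).
Span AB, ΣM about A with M_B applied at B: R_B^{AB}·4 = 254.4 + 129.3, so R_B^{AB} = 95.93 kN and R_A = 127.2 − 95.93 = 31.27 kN.
Span BC, ΣM about C: R_B^{BC}·9.6 = 489.6 + 129.3, so R_B^{BC} = 64.47 kN and R_C = 94 − 64.47 = 29.53 kN.
R_B = 95.93 + 64.47 = 160.4 kN.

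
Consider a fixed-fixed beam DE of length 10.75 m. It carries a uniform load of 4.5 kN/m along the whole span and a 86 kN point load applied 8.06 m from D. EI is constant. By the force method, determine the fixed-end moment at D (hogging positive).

Take the two fixed-end moments M_D, M_E as redundants; the released structure is the simple span DE.
End rotations of the released simple span under the applied load (×1/EI):
  at D: UDL 4.5: wL³/(24EI) = 232.9/EI
  at E: UDL 4.5: wL³/(24EI) = 232.9/EI
  at D: point load 86 at a = 8.06: Pab(L + b)/(6LEI) = 388.5/EI
  at E: point load 86 at a = 8.06: Pab(L + a)/(6LEI) = 543.8/EI
  θ_D0 = 621.5/EI,  θ_E0 = 776.7/EI
Flexibility coefficients: a unit moment at one end gives L/(3EI) there and L/(6EI) at the far end, so f₁₁ = f₂₂ = 3.583/EI and f₁₂ = f₂₁ = 1.792/EI.
Compatibility — zero rotation at each built-in end:
  3.583 M_D + 1.792 M_E = 621.5
  1.792 M_D + 3.583 M_E = 776.7
Solving the pair gives M_D = 86.74 kN·m and M_E = 173.4 kN·m (hogging).

M_D = 86.74 kN·m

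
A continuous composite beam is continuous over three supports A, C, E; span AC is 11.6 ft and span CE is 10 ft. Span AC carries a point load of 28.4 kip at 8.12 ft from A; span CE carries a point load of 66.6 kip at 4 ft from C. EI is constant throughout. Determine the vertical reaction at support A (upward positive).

R_A = 0.6941 kip

Release continuity at C by inserting a hinge; the redundant is the internal moment M_C. The primary structure is two simply-supported spans AC and CE.
Discontinuity in slope at C on the released structure — sum the simple-span end rotations:
  span AC: point load 28.4 at a = 8.12: Pab(L + a)/(6LEI) = 227.4/EI
  span CE: point load 66.6 at a = 4: Pab(L + b)/(6LEI) = 426.2/EI
  relative rotation θ_0 = (227.4 + 426.2)/EI = 653.6/EI
A unit hogging moment at C produces rotation L₁/(3EI) + L₂/(3EI) = 7.2/EI.
Compatibility: M_C·(L₁+L₂)/(3EI) = θ_0, giving M_C = 90.78 kip·ft (hogging).
Span AC, ΣM about A with M_C applied at C: R_C^{AC}·11.6 = 230.6 + 90.78, so R_C^{AC} = 27.71 kip and R_A = 28.4 − 27.71 = 0.6941 kip.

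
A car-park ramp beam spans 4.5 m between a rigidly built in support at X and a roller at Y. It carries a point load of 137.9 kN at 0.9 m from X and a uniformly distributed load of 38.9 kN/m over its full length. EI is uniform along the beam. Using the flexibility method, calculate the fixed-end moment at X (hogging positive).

Take the reaction at Y as the redundant and release it; the primary structure is a cantilever fixed at X.
Free-end deflection of the primary structure under the applied loading (downward +):
  point load 137.9 at a = 0.9: Pa²(3L − a)/(6EI) = 234.6/EI
  UDL 38.9: wL⁴/(8EI) = 1994/EI
  δ_0 = 2228/EI
Flexibility coefficient — unit upward force at Y: δ_{YY} = L³/(3EI) = 30.38/EI.
Compatibility at Y: δ_0 − R_Y·δ_{YY} = 0, so R_Y = 2228/30.38 = 73.37 kN.
Moment equilibrium about X: M_X = Σ(load moments about X) − R_Y·L = 518 − 73.37×4.5 = 187.8 kN·m.

M_X = 187.8 kN·m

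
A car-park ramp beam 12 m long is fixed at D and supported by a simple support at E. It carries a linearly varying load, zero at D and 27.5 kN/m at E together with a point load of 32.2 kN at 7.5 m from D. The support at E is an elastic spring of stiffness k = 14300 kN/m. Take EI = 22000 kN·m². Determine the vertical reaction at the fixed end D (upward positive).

Remove the prop at E; the released (primary) structure is a cantilever built in at D.
Free-end deflection of the primary structure under the applied loading (downward +):
  triangular load, peak 27.5 at the free end: 11w₀L⁴/(120EI) = 52272/EI
  point load 32.2 at a = 7.5: Pa²(3L − a)/(6EI) = 8603/EI
  δ_0 = 60875/EI
Tip deflection under a unit load at E: L³/(3EI) = 576/EI.
With EI = 22000 kN·m²: δ_0 = 2.7671 m and δ_{EE} = 0.026182 m/kN.
Compatibility — the spring shortens by R_E/k under the reaction it provides: δ_0 − R_E·δ_{EE} = R_E/k. With 1/k = 0.00007 m/kN, R_E = δ_0 / (δ_{EE} + 1/k) = 2.7671 / (0.026182 + 0.00007) = 105.4 kN.
Vertical equilibrium: R_D = ΣP − R_E = 197.2 − 105.4 = 91.8 kN.

R_D = 91.8 kN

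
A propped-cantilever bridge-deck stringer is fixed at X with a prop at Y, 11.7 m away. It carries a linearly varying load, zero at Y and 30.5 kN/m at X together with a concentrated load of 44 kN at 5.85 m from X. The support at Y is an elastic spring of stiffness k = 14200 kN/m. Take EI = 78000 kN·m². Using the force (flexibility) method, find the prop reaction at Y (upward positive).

R_Y = 48.93 kN

Release the roller at Y. Primary structure: cantilever fixed at X.
Downward deflection at the released point Y due to the loads:
  triangular load, peak 30.5 at the fixed end: w₀L⁴/(30EI) = 19051/EI
  point load 44 at a = 5.85: Pa²(3L − a)/(6EI) = 7341/EI
  δ_0 = 26392/EI
Tip deflection under a unit load at Y: L³/(3EI) = 533.9/EI.
With EI = 78000 kN·m²: δ_0 = 0.33836 m and δ_{YY} = 0.006844 m/kN.
Compatibility — the spring shortens by R_Y/k under the reaction it provides: δ_0 − R_Y·δ_{YY} = R_Y/k. With 1/k = 0.00007 m/kN, R_Y = δ_0 / (δ_{YY} + 1/k) = 0.33836 / (0.006844 + 0.00007) = 48.93 kN.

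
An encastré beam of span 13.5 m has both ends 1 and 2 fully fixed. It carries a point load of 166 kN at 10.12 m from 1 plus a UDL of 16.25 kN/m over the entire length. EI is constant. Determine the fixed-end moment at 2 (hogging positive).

M_2 = 562.1 kN·m

Release both end moments; the primary structure is a simply-supported span 12 with redundants M_1 and M_2.
On the primary (simply-supported) span, the end slopes from the loading are:
  at 1: point load 166 at a = 10.12: Pab(L + b)/(6LEI) = 1183/EI
  at 2: point load 166 at a = 10.12: Pab(L + a)/(6LEI) = 1656/EI
  at 1: UDL 16.25: wL³/(24EI) = 1666/EI
  at 2: UDL 16.25: wL³/(24EI) = 1666/EI
  θ_10 = 2849/EI,  θ_20 = 3322/EI
Flexibility coefficients: a unit moment at one end gives L/(3EI) there and L/(6EI) at the far end, so f₁₁ = f₂₂ = 4.5/EI and f₁₂ = f₂₁ = 2.25/EI.
Compatibility — zero rotation at each built-in end:
  4.5 M_1 + 2.25 M_2 = 2849
  2.25 M_1 + 4.5 M_2 = 3322
Solving the pair gives M_1 = 352.1 kN·m and M_2 = 562.1 kN·m (hogging).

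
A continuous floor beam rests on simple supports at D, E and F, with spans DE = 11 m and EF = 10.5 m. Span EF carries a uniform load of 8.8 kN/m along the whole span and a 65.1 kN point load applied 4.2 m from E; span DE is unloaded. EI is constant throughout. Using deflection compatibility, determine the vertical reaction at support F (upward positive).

R_F = 60.5 kN

Take M_E as the redundant. Released structure: two simple spans DE and EF with a hinge at E.
Rotations at E on the released spans (each span's end-slope, ×1/EI):
  span EF: UDL 8.8: wL³/(24EI) = 424.5/EI
  span EF: point load 65.1 at a = 4.2: Pab(L + b)/(6LEI) = 459.3/EI
  relative rotation θ_0 = (0 + 883.8)/EI = 883.8/EI
A unit hogging moment at E produces rotation L₁/(3EI) + L₂/(3EI) = 7.167/EI.
Slope continuity at E: θ_0 = M_E·7.167/EI, so M_E = 883.8/7.167 = 123.3 kN·m (hogging).
Span EF, ΣM about F: R_E^{EF}·10.5 = 895.2 + 123.3, so R_E^{EF} = 97 kN and R_F = 157.5 − 97 = 60.5 kN.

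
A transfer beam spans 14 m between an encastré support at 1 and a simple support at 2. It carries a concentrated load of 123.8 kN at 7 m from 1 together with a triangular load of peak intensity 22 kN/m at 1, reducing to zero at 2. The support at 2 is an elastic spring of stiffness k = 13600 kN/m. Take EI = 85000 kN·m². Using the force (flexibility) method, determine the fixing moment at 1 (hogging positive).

M_1 = 619 kN·m

Take the reaction at 2 as the redundant and release it; the primary structure is a cantilever fixed at 1.
Deflection at 2 on the released cantilever, summing each load's contribution:
  point load 123.8 at a = 7: Pa²(3L − a)/(6EI) = 35386/EI
  triangular load, peak 22 at the fixed end: w₀L⁴/(30EI) = 28172/EI
  δ_0 = 63558/EI
Tip deflection under a unit load at 2: L³/(3EI) = 914.7/EI.
With EI = 85000 kN·m²: δ_0 = 0.74774 m and δ_{22} = 0.010761 m/kN.
Compatibility — the spring shortens by R_2/k under the reaction it provides: δ_0 − R_2·δ_{22} = R_2/k. With 1/k = 0.000074 m/kN, R_2 = δ_0 / (δ_{22} + 1/k) = 0.74774 / (0.010761 + 0.000074) = 69.02 kN.
Moment equilibrium about 1: M_1 = Σ(load moments about 1) − R_2·L = 1585 − 69.02×14 = 619 kN·m.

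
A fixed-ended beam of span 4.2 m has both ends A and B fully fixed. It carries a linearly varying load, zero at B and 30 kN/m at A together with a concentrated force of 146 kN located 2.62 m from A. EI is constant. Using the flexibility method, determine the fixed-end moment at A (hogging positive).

Release both end moments; the primary structure is a simply-supported span AB with redundants M_A and M_B.
End rotations of the released simple span under the applied load (×1/EI):
  at A: triangular load, peak 30: w₀L³/(45EI) = 49.39/EI
  at B: triangular load, peak 30: 7w₀L³/(360EI) = 43.22/EI
  at A: point load 146 at a = 2.62: Pab(L + b)/(6LEI) = 138.6/EI
  at B: point load 146 at a = 2.62: Pab(L + a)/(6LEI) = 163.6/EI
  θ_A0 = 188/EI,  θ_B0 = 206.8/EI
Flexibility coefficients: a unit moment at one end gives L/(3EI) there and L/(6EI) at the far end, so f₁₁ = f₂₂ = 1.4/EI and f₁₂ = f₂₁ = 0.7/EI.
Compatibility — zero rotation at each built-in end:
  1.4 M_A + 0.7 M_B = 188
  0.7 M_A + 1.4 M_B = 206.8
Solving the pair gives M_A = 80.59 kN·m and M_B = 107.4 kN·m (hogging).

M_A = 80.59 kN·m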